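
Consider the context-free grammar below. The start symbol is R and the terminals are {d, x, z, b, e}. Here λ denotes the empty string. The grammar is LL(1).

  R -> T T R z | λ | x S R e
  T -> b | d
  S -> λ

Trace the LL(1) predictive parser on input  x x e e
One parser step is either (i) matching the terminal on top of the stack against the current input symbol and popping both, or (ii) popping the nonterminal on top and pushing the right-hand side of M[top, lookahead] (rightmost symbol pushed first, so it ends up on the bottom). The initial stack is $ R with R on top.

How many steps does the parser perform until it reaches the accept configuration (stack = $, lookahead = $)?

     Stack        Input      Action
  1  $ R          x x e e $  expand R -> x S R e
  2  $ e R S x    x x e e $  match x
  3  $ e R S      x e e $    expand S -> λ
  4  $ e R        x e e $    expand R -> x S R e
  5  $ e e R S x  x e e $    match x
  6  $ e e R S    e e $      expand S -> λ
  7  $ e e R      e e $      expand R -> λ
  8  $ e e        e e $      match e
  9  $ e          e $        match e
Accept reached after 9 steps.

9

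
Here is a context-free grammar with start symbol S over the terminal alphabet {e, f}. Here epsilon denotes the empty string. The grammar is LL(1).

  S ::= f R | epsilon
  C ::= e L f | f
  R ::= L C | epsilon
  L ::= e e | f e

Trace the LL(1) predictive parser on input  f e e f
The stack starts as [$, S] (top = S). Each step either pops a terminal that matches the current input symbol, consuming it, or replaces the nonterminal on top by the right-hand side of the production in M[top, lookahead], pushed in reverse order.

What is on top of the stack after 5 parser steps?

step 1: stack=$ S  input=f e e f $  — expand S ::= f R
step 2: stack=$ R f  input=f e e f $  — match f
step 3: stack=$ R  input=e e f $  — expand R ::= L C
step 4: stack=$ C L  input=e e f $  — expand L ::= e e
step 5: stack=$ C e e  input=e e f $  — match e
Stack after step 5: $ C e (top = e).

e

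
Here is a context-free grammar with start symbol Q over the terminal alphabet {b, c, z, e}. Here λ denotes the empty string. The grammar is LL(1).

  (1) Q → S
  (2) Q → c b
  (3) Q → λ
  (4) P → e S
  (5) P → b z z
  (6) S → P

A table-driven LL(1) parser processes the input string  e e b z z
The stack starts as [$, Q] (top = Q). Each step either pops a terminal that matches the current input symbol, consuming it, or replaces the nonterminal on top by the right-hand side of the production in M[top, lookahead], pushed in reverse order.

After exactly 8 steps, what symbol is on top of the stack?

step 1: stack=$ Q  input=e e b z z $  — expand Q → S
step 2: stack=$ S  input=e e b z z $  — expand S → P
step 3: stack=$ P  input=e e b z z $  — expand P → e S
step 4: stack=$ S e  input=e e b z z $  — match e
step 5: stack=$ S  input=e b z z $  — expand S → P
step 6: stack=$ P  input=e b z z $  — expand P → e S
step 7: stack=$ S e  input=e b z z $  — match e
step 8: stack=$ S  input=b z z $  — expand S → P
Stack after step 8: $ P (top = P).

P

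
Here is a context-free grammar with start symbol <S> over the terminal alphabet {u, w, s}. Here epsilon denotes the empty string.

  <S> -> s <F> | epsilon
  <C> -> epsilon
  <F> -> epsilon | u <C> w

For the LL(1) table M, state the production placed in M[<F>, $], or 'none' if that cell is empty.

<F> -> epsilon

FIRST(<S>) = {epsilon, s}
FIRST(<C>) = {epsilon}
FIRST(<F>) = {epsilon, u}
FOLLOW(<S>) includes $ since <S> is the start symbol.
FOLLOW(<S>): <S> appears on no right-hand side. Thus FOLLOW(<S>) = {$}.
FOLLOW(<F>): in <S>->s <F>, the suffix after <F> is empty, so FOLLOW(<F>) ⊇ FOLLOW(<S>) = {$}. Thus FOLLOW(<F>) = {$}.
For <F> -> epsilon: FIRST(epsilon) = {epsilon}, so it goes in M[<F>, t] for t ∈ {}; since epsilon ∈ FIRST, also for every t ∈ FOLLOW(<F>) = {$}.
For <F> -> u <C> w: FIRST(u <C> w) = {u}, so it goes in M[<F>, t] for t ∈ {u}.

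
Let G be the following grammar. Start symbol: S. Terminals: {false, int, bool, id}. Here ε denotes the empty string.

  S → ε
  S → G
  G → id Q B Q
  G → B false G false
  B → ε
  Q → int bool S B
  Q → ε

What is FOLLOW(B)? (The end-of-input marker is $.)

FIRST(B) = {ε}
FIRST(Q) = {ε, int}
FIRST(G) = {false, id}  (via B false G false)
FIRST(S) = {ε, false, id}  (via G)
FOLLOW(S) includes $ since S is the start symbol.
FOLLOW(S): in Q→int bool S B, S is followed by B with FIRST {ε}; in Q→int bool S B, the suffix after S is nullable, so FOLLOW(S) ⊇ FOLLOW(Q) = {$, false, int}. Thus FOLLOW(S) = {$, false, int}.
FOLLOW(G): in S→G, the suffix after G is empty, so FOLLOW(G) ⊇ FOLLOW(S) = {$, false, int}; in G→B false G false, G is followed by false with FIRST {false}. Thus FOLLOW(G) = {$, false, int}.
FOLLOW(Q): in G→id Q B Q (occurrence 1), Q is followed by B Q with FIRST {ε, int}; in G→id Q B Q (occurrence 1), the suffix after Q is nullable, so FOLLOW(Q) ⊇ FOLLOW(G) = {$, false, int}; in G→id Q B Q (occurrence 2), the suffix after Q is empty, so FOLLOW(Q) ⊇ FOLLOW(G) = {$, false, int}. Thus FOLLOW(Q) = {$, false, int}.
FOLLOW(B): in G→id Q B Q, B is followed by Q with FIRST {ε, int}; in G→id Q B Q, the suffix after B is nullable, so FOLLOW(B) ⊇ FOLLOW(G) = {$, false, int}; in G→B false G false, B is followed by false G false with FIRST {false}; in Q→int bool S B, the suffix after B is empty, so FOLLOW(B) ⊇ FOLLOW(Q) = {$, false, int}. Thus FOLLOW(B) = {$, false, int}.

{$, false, int}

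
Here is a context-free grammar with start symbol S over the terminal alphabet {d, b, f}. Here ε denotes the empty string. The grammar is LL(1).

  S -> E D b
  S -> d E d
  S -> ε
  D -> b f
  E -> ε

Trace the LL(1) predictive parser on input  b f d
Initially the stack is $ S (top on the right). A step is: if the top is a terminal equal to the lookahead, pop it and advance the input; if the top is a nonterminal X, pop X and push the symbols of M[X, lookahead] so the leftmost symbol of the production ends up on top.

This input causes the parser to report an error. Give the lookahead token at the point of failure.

     Stack    Input    Action
  1  $ S      b f d $  expand S -> E D b
  2  $ b D E  b f d $  expand E -> ε
  3  $ b D    b f d $  expand D -> b f
  4  $ b f b  b f d $  match b
  5  $ b f    f d $    match f
  6  $ b      d $      error: top is terminal b but lookahead is d

d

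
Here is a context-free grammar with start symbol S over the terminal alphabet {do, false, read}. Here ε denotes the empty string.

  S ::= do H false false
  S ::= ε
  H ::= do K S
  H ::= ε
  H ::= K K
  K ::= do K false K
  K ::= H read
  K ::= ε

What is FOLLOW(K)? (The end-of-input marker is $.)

FIRST(S) = {ε, do}
FIRST(H) = {ε, do, read}  (via K K)
FIRST(K) = {ε, do, read}  (via H read)
FOLLOW(S) includes $ since S is the start symbol.
FOLLOW(H): in S::=do H false false, H is followed by false false with FIRST {false}; in K::=H read, H is followed by read with FIRST {read}. Thus FOLLOW(H) = {false, read}.
FOLLOW(S): in H::=do K S, the suffix after S is empty, so FOLLOW(S) ⊇ FOLLOW(H) = {false, read}. Thus FOLLOW(S) = {$, false, read}.
FOLLOW(K): in H::=do K S, K is followed by S with FIRST {ε, do}; in H::=do K S, the suffix after K is nullable, so FOLLOW(K) ⊇ FOLLOW(H) = {false, read}; in H::=K K (occurrence 1), K is followed by K with FIRST {ε, do, read}; in H::=K K (occurrence 1), the suffix after K is nullable, so FOLLOW(K) ⊇ FOLLOW(H) = {false, read}; in H::=K K (occurrence 2), the suffix after K is empty, so FOLLOW(K) ⊇ FOLLOW(H) = {false, read}; in K::=do K false K (occurrence 1), K is followed by false K with FIRST {false}; in K::=do K false K (occurrence 2), the suffix after K is empty (adds nothing new). Thus FOLLOW(K) = {do, false, read}.

{do, false, read}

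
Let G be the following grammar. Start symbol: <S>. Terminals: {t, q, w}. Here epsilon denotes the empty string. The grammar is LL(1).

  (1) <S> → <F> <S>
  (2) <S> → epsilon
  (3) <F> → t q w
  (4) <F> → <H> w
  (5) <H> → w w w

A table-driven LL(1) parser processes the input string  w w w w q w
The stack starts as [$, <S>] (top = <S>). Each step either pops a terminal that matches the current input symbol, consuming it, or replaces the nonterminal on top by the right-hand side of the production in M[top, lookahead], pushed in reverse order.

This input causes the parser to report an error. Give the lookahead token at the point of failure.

     Stack          Input          Action
  1  $ <S>          w w w w q w $  expand <S> → <F> <S>
  2  $ <S> <F>      w w w w q w $  expand <F> → <H> w
  3  $ <S> w <H>    w w w w q w $  expand <H> → w w w
  4  $ <S> w w w w  w w w w q w $  match w
  5  $ <S> w w w    w w w q w $    match w
  6  $ <S> w w      w w q w $      match w
  7  $ <S> w        w q w $        match w
  8  $ <S>          q w $          error: M[<S>, q] is empty

q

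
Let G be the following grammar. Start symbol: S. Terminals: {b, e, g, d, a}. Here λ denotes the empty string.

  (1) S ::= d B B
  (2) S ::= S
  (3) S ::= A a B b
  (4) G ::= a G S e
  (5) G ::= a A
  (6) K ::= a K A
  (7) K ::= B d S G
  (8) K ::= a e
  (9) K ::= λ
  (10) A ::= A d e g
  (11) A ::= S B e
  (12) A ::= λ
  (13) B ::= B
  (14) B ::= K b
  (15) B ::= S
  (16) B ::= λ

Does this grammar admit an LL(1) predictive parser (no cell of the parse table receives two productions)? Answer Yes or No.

FIRST(S) = {a, d}
FIRST(G) = {a}
FIRST(K) = {λ, a, b, d}
FIRST(A) = {λ, a, d}
FIRST(B) = {λ, a, b, d}
FOLLOW(S) = {$, a, b, d, e}
FOLLOW(G) = {a, b, d}
FOLLOW(K) = {a, b, d}
FOLLOW(A) = {a, b, d}
FOLLOW(B) = {$, a, b, d, e}
Cell M[A, a] receives both A ::= A d e g and A ::= S B e and A ::= λ — the grammar is not LL(1).

No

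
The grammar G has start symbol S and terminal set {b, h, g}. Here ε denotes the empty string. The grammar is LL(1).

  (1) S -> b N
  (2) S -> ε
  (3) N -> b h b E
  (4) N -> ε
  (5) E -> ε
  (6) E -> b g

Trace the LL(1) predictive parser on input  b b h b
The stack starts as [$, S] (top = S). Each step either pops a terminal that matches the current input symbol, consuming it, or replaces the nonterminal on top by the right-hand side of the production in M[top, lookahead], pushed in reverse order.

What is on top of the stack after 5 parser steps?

b

     Stack      Input      Action
  1  $ S        b b h b $  expand S -> b N
  2  $ N b      b b h b $  match b
  3  $ N        b h b $    expand N -> b h b E
  4  $ E b h b  b h b $    match b
  5  $ E b h    h b $      match h
Stack after step 5: $ E b (top = b).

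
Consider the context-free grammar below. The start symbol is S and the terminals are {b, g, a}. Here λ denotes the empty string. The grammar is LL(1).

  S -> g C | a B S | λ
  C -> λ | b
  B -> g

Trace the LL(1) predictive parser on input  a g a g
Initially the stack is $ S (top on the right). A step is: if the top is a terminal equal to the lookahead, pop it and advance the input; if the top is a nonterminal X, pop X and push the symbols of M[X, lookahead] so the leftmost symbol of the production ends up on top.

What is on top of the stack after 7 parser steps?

g

     Stack    Input      Action
  1  $ S      a g a g $  expand S -> a B S
  2  $ S B a  a g a g $  match a
  3  $ S B    g a g $    expand B -> g
  4  $ S g    g a g $    match g
  5  $ S      a g $      expand S -> a B S
  6  $ S B a  a g $      match a
  7  $ S B    g $        expand B -> g
Stack after step 7: $ S g (top = g).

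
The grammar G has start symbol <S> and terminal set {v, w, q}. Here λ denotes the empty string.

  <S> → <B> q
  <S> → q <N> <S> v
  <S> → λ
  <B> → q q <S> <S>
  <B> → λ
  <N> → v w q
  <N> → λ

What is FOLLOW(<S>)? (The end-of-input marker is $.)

{$, q, v}

FIRST(<B>): from <B>→q q <S> <S> we get {q}; from <B>→λ we get {λ}. So FIRST(<B>) = {λ, q}.
FIRST(<N>): from <N>→v w q we get {v}; from <N>→λ we get {λ}. So FIRST(<N>) = {λ, v}.
FIRST(<S>): from <S>→<B> q we get {q}; from <S>→q <N> <S> v we get {q}; from <S>→λ we get {λ}. So FIRST(<S>) = {λ, q}.
FOLLOW(<S>) includes $ since <S> is the start symbol.
FOLLOW(<B>): in <S>→<B> q, <B> is followed by q with FIRST {q}. Thus FOLLOW(<B>) = {q}.
FOLLOW(<S>): in <S>→q <N> <S> v, <S> is followed by v with FIRST {v}; in <B>→q q <S> <S> (occurrence 1), <S> is followed by <S> with FIRST {λ, q}; in <B>→q q <S> <S> (occurrence 1), the suffix after <S> is nullable, so FOLLOW(<S>) ⊇ FOLLOW(<B>) = {q}; in <B>→q q <S> <S> (occurrence 2), the suffix after <S> is empty, so FOLLOW(<S>) ⊇ FOLLOW(<B>) = {q}. Thus FOLLOW(<S>) = {$, q, v}.
FOLLOW(<N>): in <S>→q <N> <S> v, <N> is followed by <S> v with FIRST {q, v}. Thus FOLLOW(<N>) = {q, v}.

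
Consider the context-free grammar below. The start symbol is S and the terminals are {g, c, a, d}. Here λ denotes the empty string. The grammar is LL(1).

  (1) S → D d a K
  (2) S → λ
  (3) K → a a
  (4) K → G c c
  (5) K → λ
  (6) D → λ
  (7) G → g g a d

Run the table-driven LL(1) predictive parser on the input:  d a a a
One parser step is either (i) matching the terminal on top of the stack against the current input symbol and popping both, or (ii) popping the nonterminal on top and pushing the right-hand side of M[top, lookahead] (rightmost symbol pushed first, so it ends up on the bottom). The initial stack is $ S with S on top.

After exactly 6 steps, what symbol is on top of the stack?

a

step 1: stack=$ S  input=d a a a $  — expand S → D d a K
step 2: stack=$ K a d D  input=d a a a $  — expand D → λ
step 3: stack=$ K a d  input=d a a a $  — match d
step 4: stack=$ K a  input=a a a $  — match a
step 5: stack=$ K  input=a a $  — expand K → a a
step 6: stack=$ a a  input=a a $  — match a
Stack after step 6: $ a (top = a).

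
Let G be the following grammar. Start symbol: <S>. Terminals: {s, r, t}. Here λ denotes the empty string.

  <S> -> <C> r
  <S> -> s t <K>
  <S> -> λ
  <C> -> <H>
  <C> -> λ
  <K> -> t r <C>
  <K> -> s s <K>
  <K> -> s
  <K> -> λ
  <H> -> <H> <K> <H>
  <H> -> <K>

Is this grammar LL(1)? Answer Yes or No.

No

FIRST(<S>) = {λ, r, s, t}
FIRST(<C>) = {λ, s, t}
FIRST(<K>) = {λ, s, t}
FIRST(<H>) = {λ, s, t}
FOLLOW(<S>) = {$}
FOLLOW(<C>) = {$, r, s, t}
FOLLOW(<K>) = {$, r, s, t}
FOLLOW(<H>) = {$, r, s, t}
Cell M[<C>, $] receives both <C> -> <H> and <C> -> λ — the grammar is not LL(1).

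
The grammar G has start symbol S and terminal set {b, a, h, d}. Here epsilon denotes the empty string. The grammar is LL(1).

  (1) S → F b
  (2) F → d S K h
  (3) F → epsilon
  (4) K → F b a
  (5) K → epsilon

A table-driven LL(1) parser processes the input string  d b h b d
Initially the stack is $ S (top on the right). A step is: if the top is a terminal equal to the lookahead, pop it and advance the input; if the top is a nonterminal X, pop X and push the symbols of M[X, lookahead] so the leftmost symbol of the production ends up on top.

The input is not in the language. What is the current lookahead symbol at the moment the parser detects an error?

d

step 1: stack=$ S  input=d b h b d $  — expand S → F b
step 2: stack=$ b F  input=d b h b d $  — expand F → d S K h
step 3: stack=$ b h K S d  input=d b h b d $  — match d
step 4: stack=$ b h K S  input=b h b d $  — expand S → F b
step 5: stack=$ b h K b F  input=b h b d $  — expand F → epsilon
step 6: stack=$ b h K b  input=b h b d $  — match b
step 7: stack=$ b h K  input=h b d $  — expand K → epsilon
step 8: stack=$ b h  input=h b d $  — match h
step 9: stack=$ b  input=b d $  — match b
step 10: stack=$  input=d $  — error: stack empty but input remains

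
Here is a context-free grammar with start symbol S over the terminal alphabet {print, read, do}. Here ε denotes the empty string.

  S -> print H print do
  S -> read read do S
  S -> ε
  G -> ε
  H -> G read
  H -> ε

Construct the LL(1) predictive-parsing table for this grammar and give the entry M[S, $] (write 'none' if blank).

S -> ε

FIRST(S): from S->print H print do we get {print}; from S->read read do S we get {read}; from S->ε we get {ε}. So FIRST(S) = {ε, print, read}.
FIRST(G): from G->ε we get {ε}. So FIRST(G) = {ε}.
FIRST(H): from H->G read we get {read}; from H->ε we get {ε}. So FIRST(H) = {ε, read}.
FOLLOW(S) includes $ since S is the start symbol.
FOLLOW(S): in S->read read do S, the suffix after S is empty (adds nothing new). Thus FOLLOW(S) = {$}.
For S -> print H print do: FIRST(print H print do) = {print}, so it goes in M[S, t] for t ∈ {print}.
For S -> read read do S: FIRST(read read do S) = {read}, so it goes in M[S, t] for t ∈ {read}.
For S -> ε: FIRST(ε) = {ε}, so it goes in M[S, t] for t ∈ {}; since ε ∈ FIRST, also for every t ∈ FOLLOW(S) = {$}.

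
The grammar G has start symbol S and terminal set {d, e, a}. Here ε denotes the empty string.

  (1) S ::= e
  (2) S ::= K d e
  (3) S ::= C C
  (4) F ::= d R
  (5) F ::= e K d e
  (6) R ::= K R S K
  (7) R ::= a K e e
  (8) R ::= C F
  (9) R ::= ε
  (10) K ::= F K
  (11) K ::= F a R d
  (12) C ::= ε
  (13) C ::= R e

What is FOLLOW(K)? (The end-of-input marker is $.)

FIRST(F) = {d, e}
FIRST(K) = {d, e}  (via F K, F a R d)
FIRST(S) = {ε, a, d, e}  (via K d e, C C)
FIRST(R) = {ε, a, d, e}  (via K R S K, C F)
FIRST(C) = {ε, a, d, e}  (via R e)
FOLLOW(S) includes $ since S is the start symbol.
FOLLOW(S): in R::=K R S K, S is followed by K with FIRST {d, e}. Thus FOLLOW(S) = {$, d, e}.
FOLLOW(C): in S::=C C (occurrence 1), C is followed by C with FIRST {ε, a, d, e}; in S::=C C (occurrence 1), the suffix after C is nullable, so FOLLOW(C) ⊇ FOLLOW(S) = {$, d, e}; in S::=C C (occurrence 2), the suffix after C is empty, so FOLLOW(C) ⊇ FOLLOW(S) = {$, d, e}; in R::=C F, C is followed by F with FIRST {d, e}. Thus FOLLOW(C) = {$, a, d, e}.
FOLLOW(F): in R::=C F, the suffix after F is empty, so FOLLOW(F) ⊇ FOLLOW(R) = {a, d, e}; in K::=F K, F is followed by K with FIRST {d, e}; in K::=F a R d, F is followed by a R d with FIRST {a}. Thus FOLLOW(F) = {a, d, e}.
FOLLOW(R): in F::=d R, the suffix after R is empty, so FOLLOW(R) ⊇ FOLLOW(F) = {a, d, e}; in R::=K R S K, R is followed by S K with FIRST {a, d, e}; in K::=F a R d, R is followed by d with FIRST {d}; in C::=R e, R is followed by e with FIRST {e}. Thus FOLLOW(R) = {a, d, e}.
FOLLOW(K): in S::=K d e, K is followed by d e with FIRST {d}; in F::=e K d e, K is followed by d e with FIRST {d}; in R::=K R S K (occurrence 1), K is followed by R S K with FIRST {a, d, e}; in R::=K R S K (occurrence 2), the suffix after K is empty, so FOLLOW(K) ⊇ FOLLOW(R) = {a, d, e}; in R::=a K e e, K is followed by e e with FIRST {e}; in K::=F K, the suffix after K is empty (adds nothing new). Thus FOLLOW(K) = {a, d, e}.

{a, d, e}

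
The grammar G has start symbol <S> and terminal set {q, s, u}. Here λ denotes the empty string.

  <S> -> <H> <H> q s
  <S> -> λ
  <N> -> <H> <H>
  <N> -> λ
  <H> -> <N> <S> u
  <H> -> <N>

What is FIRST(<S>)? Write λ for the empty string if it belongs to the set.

{λ, q, u}

FIRST(<S>): from <S>-><H> <H> q s we get {q, u}; from <S>->λ we get {λ}. So FIRST(<S>) = {λ, q, u}.
FIRST(<N>): from <N>-><H> <H> we get {λ, q, u}; from <N>->λ we get {λ}. So FIRST(<N>) = {λ, q, u}.
FIRST(<H>): from <H>-><N> <S> u we get {q, u}; from <H>-><N> we get {λ, q, u}. So FIRST(<H>) = {λ, q, u}.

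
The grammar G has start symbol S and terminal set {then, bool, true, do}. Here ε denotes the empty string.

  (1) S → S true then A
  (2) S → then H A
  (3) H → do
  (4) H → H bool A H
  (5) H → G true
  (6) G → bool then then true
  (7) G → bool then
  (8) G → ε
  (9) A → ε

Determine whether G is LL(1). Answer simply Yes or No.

FIRST(S) = {then}
FIRST(H) = {bool, do, true}
FIRST(G) = {ε, bool}
FIRST(A) = {ε}
FOLLOW(S) = {$, true}
FOLLOW(H) = {$, bool, true}
FOLLOW(G) = {true}
FOLLOW(A) = {$, bool, do, true}
Cell M[G, bool] receives both G → bool then then true and G → bool then — the grammar is not LL(1).

No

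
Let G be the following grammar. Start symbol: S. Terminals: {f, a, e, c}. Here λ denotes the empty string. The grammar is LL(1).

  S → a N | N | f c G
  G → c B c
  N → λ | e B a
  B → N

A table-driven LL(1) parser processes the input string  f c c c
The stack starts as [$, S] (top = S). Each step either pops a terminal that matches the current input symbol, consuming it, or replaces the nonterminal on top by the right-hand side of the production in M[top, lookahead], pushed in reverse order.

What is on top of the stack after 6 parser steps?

N

     Stack    Input      Action
  1  $ S      f c c c $  expand S → f c G
  2  $ G c f  f c c c $  match f
  3  $ G c    c c c $    match c
  4  $ G      c c $      expand G → c B c
  5  $ c B c  c c $      match c
  6  $ c B    c $        expand B → N
Stack after step 6: $ c N (top = N).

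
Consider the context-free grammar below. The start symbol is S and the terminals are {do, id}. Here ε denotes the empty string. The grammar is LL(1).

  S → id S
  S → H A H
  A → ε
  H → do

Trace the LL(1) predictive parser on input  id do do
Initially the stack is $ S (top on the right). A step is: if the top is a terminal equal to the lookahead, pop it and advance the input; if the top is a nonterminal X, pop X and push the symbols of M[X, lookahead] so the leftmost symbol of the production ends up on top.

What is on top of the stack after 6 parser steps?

step 1: stack=$ S  input=id do do $  — expand S → id S
step 2: stack=$ S id  input=id do do $  — match id
step 3: stack=$ S  input=do do $  — expand S → H A H
step 4: stack=$ H A H  input=do do $  — expand H → do
step 5: stack=$ H A do  input=do do $  — match do
step 6: stack=$ H A  input=do $  — expand A → ε
Stack after step 6: $ H (top = H).

H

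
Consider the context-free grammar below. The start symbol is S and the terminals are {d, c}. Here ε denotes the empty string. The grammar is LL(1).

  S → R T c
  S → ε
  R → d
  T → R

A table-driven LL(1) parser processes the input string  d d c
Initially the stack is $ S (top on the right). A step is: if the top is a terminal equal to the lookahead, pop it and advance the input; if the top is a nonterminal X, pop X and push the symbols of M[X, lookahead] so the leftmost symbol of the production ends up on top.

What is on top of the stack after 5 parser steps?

d

step 1: stack=$ S  input=d d c $  — expand S → R T c
step 2: stack=$ c T R  input=d d c $  — expand R → d
step 3: stack=$ c T d  input=d d c $  — match d
step 4: stack=$ c T  input=d c $  — expand T → R
step 5: stack=$ c R  input=d c $  — expand R → d
Stack after step 5: $ c d (top = d).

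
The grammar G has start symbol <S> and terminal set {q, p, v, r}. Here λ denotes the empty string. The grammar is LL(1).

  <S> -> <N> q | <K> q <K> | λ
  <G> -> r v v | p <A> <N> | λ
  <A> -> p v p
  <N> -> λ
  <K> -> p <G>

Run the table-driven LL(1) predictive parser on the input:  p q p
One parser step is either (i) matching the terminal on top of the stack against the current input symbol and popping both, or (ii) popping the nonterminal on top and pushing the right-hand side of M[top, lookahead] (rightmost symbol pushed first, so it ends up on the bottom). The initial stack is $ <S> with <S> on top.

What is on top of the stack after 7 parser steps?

<G>

step 1: stack=$ <S>  input=p q p $  — expand <S> -> <K> q <K>
step 2: stack=$ <K> q <K>  input=p q p $  — expand <K> -> p <G>
step 3: stack=$ <K> q <G> p  input=p q p $  — match p
step 4: stack=$ <K> q <G>  input=q p $  — expand <G> -> λ
step 5: stack=$ <K> q  input=q p $  — match q
step 6: stack=$ <K>  input=p $  — expand <K> -> p <G>
step 7: stack=$ <G> p  input=p $  — match p
Stack after step 7: $ <G> (top = <G>).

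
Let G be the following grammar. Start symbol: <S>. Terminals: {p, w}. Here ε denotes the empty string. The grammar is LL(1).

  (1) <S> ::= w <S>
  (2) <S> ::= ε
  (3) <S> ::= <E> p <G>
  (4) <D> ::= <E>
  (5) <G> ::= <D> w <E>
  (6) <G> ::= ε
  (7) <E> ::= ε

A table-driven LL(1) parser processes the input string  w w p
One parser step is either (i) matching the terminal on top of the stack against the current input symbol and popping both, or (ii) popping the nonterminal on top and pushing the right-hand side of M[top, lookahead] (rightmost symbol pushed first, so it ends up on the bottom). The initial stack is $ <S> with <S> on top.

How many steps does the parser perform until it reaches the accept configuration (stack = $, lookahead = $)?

8

     Stack        Input    Action
  1  $ <S>        w w p $  expand <S> ::= w <S>
  2  $ <S> w      w w p $  match w
  3  $ <S>        w p $    expand <S> ::= w <S>
  4  $ <S> w      w p $    match w
  5  $ <S>        p $      expand <S> ::= <E> p <G>
  6  $ <G> p <E>  p $      expand <E> ::= ε
  7  $ <G> p      p $      match p
  8  $ <G>        $        expand <G> ::= ε
Accept reached after 8 steps.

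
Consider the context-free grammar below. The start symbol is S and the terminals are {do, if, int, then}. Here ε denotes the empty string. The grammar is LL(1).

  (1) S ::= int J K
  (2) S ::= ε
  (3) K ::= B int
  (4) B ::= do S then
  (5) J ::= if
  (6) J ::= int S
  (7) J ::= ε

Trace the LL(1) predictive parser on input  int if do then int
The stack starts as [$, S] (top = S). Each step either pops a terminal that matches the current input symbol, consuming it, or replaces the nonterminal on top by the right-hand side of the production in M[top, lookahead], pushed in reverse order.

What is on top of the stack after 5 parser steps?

step 1: stack=$ S  input=int if do then int $  — expand S ::= int J K
step 2: stack=$ K J int  input=int if do then int $  — match int
step 3: stack=$ K J  input=if do then int $  — expand J ::= if
step 4: stack=$ K if  input=if do then int $  — match if
step 5: stack=$ K  input=do then int $  — expand K ::= B int
Stack after step 5: $ int B (top = B).

B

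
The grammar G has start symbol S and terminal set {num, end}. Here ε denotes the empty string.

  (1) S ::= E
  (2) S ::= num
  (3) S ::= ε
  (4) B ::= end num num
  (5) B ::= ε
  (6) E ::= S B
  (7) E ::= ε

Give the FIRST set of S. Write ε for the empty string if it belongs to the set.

FIRST(B) = {ε, end}
FIRST(S) = {ε, end, num}  (via E)
FIRST(E) = {ε, end, num}  (via S B)

{ε, end, num}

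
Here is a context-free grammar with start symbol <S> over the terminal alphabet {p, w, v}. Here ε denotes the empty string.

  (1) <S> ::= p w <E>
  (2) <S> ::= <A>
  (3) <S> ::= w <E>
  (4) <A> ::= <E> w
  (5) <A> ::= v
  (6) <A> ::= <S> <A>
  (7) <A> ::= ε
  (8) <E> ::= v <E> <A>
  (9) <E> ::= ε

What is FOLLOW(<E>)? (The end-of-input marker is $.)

FIRST(<E>): from <E>::=v <E> <A> we get {v}; from <E>::=ε we get {ε}. So FIRST(<E>) = {ε, v}.
FIRST(<S>): from <S>::=p w <E> we get {p}; from <S>::=<A> we get {ε, p, v, w}; from <S>::=w <E> we get {w}. So FIRST(<S>) = {ε, p, v, w}.
FIRST(<A>): from <A>::=<E> w we get {v, w}; from <A>::=v we get {v}; from <A>::=<S> <A> we get {ε, p, v, w}; from <A>::=ε we get {ε}. So FIRST(<A>) = {ε, p, v, w}.
FOLLOW(<S>) includes $ since <S> is the start symbol.
FOLLOW(<S>): in <A>::=<S> <A>, <S> is followed by <A> with FIRST {ε, p, v, w}; in <A>::=<S> <A>, the suffix after <S> is nullable, so FOLLOW(<S>) ⊇ FOLLOW(<A>) = {$, p, v, w}. Thus FOLLOW(<S>) = {$, p, v, w}.
FOLLOW(<E>): in <S>::=p w <E>, the suffix after <E> is empty, so FOLLOW(<E>) ⊇ FOLLOW(<S>) = {$, p, v, w}; in <S>::=w <E>, the suffix after <E> is empty, so FOLLOW(<E>) ⊇ FOLLOW(<S>) = {$, p, v, w}; in <A>::=<E> w, <E> is followed by w with FIRST {w}; in <E>::=v <E> <A>, <E> is followed by <A> with FIRST {ε, p, v, w}; in <E>::=v <E> <A>, the suffix after <E> is nullable (adds nothing new). Thus FOLLOW(<E>) = {$, p, v, w}.
FOLLOW(<A>): in <S>::=<A>, the suffix after <A> is empty, so FOLLOW(<A>) ⊇ FOLLOW(<S>) = {$, p, v, w}; in <A>::=<S> <A>, the suffix after <A> is empty (adds nothing new); in <E>::=v <E> <A>, the suffix after <A> is empty, so FOLLOW(<A>) ⊇ FOLLOW(<E>) = {$, p, v, w}. Thus FOLLOW(<A>) = {$, p, v, w}.

{$, p, v, w}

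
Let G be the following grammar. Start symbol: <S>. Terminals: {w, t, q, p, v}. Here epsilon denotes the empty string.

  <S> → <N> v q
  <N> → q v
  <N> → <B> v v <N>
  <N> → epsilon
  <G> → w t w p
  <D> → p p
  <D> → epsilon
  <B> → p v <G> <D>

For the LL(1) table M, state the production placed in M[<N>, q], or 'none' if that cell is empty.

<N> → q v

FIRST(<G>) = {w}
FIRST(<D>) = {epsilon, p}
FIRST(<B>) = {p}
FIRST(<N>) = {epsilon, p, q}  (via <B> v v <N>)
FIRST(<S>) = {p, q, v}  (via <N> v q)
FOLLOW(<S>) includes $ since <S> is the start symbol.
FOLLOW(<N>): in <S>→<N> v q, <N> is followed by v q with FIRST {v}; in <N>→<B> v v <N>, the suffix after <N> is empty (adds nothing new). Thus FOLLOW(<N>) = {v}.
For <N> → q v: FIRST(q v) = {q}, so it goes in M[<N>, t] for t ∈ {q}.
For <N> → <B> v v <N>: FIRST(<B> v v <N>) = {p}, so it goes in M[<N>, t] for t ∈ {p}.
For <N> → epsilon: FIRST(epsilon) = {epsilon}, so it goes in M[<N>, t] for t ∈ {}; since epsilon ∈ FIRST, also for every t ∈ FOLLOW(<N>) = {v}.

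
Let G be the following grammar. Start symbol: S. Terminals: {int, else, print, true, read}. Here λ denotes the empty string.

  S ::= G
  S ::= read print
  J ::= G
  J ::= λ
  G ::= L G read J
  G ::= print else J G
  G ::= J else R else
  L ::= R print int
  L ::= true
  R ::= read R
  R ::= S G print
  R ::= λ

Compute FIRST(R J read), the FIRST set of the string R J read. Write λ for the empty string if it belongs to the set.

{else, print, read, true}

FIRST(S): from S::=G we get {else, print, read, true}; from S::=read print we get {read}. So FIRST(S) = {else, print, read, true}.
FIRST(R): from R::=read R we get {read}; from R::=S G print we get {else, print, read, true}; from R::=λ we get {λ}. So FIRST(R) = {λ, else, print, read, true}.
FIRST(L): from L::=R print int we get {else, print, read, true}; from L::=true we get {true}. So FIRST(L) = {else, print, read, true}.
FIRST(J): from J::=G we get {else, print, read, true}; from J::=λ we get {λ}. So FIRST(J) = {λ, else, print, read, true}.
FIRST(G): from G::=L G read J we get {else, print, read, true}; from G::=print else J G we get {print}; from G::=J else R else we get {else, print, read, true}. So FIRST(G) = {else, print, read, true}.
FIRST(R J read): take FIRST of each symbol in turn, carrying on past any symbol whose FIRST contains λ; result {else, print, read, true}.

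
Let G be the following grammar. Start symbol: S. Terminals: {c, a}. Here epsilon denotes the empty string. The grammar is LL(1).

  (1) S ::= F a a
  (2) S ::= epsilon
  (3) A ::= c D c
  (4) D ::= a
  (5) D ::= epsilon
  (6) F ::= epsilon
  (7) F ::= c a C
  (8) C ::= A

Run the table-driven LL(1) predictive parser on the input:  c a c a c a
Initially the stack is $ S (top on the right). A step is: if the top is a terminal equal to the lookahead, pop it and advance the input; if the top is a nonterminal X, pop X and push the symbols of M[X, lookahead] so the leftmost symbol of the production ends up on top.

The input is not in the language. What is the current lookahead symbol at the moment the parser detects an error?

$

step 1: stack=$ S  input=c a c a c a $  — expand S ::= F a a
step 2: stack=$ a a F  input=c a c a c a $  — expand F ::= c a C
step 3: stack=$ a a C a c  input=c a c a c a $  — match c
step 4: stack=$ a a C a  input=a c a c a $  — match a
step 5: stack=$ a a C  input=c a c a $  — expand C ::= A
step 6: stack=$ a a A  input=c a c a $  — expand A ::= c D c
step 7: stack=$ a a c D c  input=c a c a $  — match c
step 8: stack=$ a a c D  input=a c a $  — expand D ::= a
step 9: stack=$ a a c a  input=a c a $  — match a
step 10: stack=$ a a c  input=c a $  — match c
step 11: stack=$ a a  input=a $  — match a
step 12: stack=$ a  input=$  — error: top is terminal a but lookahead is $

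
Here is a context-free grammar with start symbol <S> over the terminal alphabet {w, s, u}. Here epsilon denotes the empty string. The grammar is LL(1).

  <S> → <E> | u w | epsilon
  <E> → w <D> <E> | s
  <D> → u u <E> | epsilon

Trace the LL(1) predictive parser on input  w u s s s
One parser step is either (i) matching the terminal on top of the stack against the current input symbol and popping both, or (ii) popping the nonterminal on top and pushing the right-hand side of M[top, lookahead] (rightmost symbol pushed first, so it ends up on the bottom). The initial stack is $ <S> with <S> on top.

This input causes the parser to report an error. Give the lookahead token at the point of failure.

     Stack          Input        Action
  1  $ <S>          w u s s s $  expand <S> → <E>
  2  $ <E>          w u s s s $  expand <E> → w <D> <E>
  3  $ <E> <D> w    w u s s s $  match w
  4  $ <E> <D>      u s s s $    expand <D> → u u <E>
  5  $ <E> <E> u u  u s s s $    match u
  6  $ <E> <E> u    s s s $      error: top is terminal u but lookahead is s

s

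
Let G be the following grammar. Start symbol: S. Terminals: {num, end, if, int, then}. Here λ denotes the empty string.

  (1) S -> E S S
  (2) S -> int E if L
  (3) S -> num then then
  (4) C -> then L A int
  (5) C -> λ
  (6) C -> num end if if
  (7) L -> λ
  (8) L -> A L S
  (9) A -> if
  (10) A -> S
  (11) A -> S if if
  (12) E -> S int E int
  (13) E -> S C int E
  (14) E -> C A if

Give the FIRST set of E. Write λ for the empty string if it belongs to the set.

FIRST(C): from C->then L A int we get {then}; from C->λ we get {λ}; from C->num end if if we get {num}. So FIRST(C) = {λ, num, then}.
FIRST(S): from S->E S S we get {if, int, num, then}; from S->int E if L we get {int}; from S->num then then we get {num}. So FIRST(S) = {if, int, num, then}.
FIRST(A): from A->if we get {if}; from A->S we get {if, int, num, then}; from A->S if if we get {if, int, num, then}. So FIRST(A) = {if, int, num, then}.
FIRST(L): from L->λ we get {λ}; from L->A L S we get {if, int, num, then}. So FIRST(L) = {λ, if, int, num, then}.
FIRST(E): from E->S int E int we get {if, int, num, then}; from E->S C int E we get {if, int, num, then}; from E->C A if we get {if, int, num, then}. So FIRST(E) = {if, int, num, then}.

{if, int, num, then}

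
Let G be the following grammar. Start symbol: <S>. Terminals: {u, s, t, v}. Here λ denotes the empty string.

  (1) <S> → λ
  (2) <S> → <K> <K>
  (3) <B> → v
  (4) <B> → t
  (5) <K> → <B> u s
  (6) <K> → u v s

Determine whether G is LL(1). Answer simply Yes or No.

FIRST(<S>) = {λ, t, u, v}
FIRST(<B>) = {t, v}
FIRST(<K>) = {t, u, v}
FOLLOW(<S>) = {$}
FOLLOW(<B>) = {u}
FOLLOW(<K>) = {$, t, u, v}
Each cell of M receives at most one production.

Yes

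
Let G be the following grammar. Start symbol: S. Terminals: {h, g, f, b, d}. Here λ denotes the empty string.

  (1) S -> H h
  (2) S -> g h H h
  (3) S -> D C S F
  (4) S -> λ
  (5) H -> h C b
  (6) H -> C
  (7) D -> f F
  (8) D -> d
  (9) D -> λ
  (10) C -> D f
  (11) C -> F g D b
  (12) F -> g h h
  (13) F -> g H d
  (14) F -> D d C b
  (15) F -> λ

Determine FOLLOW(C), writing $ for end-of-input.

FIRST(D) = {λ, d, f}
FIRST(F) = {λ, d, f, g}  (via D d C b)
FIRST(C) = {d, f, g}  (via D f, F g D b)
FIRST(H) = {d, f, g, h}  (via C)
FIRST(S) = {λ, d, f, g, h}  (via H h, D C S F)
FOLLOW(S) includes $ since S is the start symbol.
FOLLOW(S): in S->D C S F, S is followed by F with FIRST {λ, d, f, g}; in S->D C S F, the suffix after S is nullable (adds nothing new). Thus FOLLOW(S) = {$, d, f, g}.
FOLLOW(H): in S->H h, H is followed by h with FIRST {h}; in S->g h H h, H is followed by h with FIRST {h}; in F->g H d, H is followed by d with FIRST {d}. Thus FOLLOW(H) = {d, h}.
FOLLOW(D): in S->D C S F, D is followed by C S F with FIRST {d, f, g}; in C->D f, D is followed by f with FIRST {f}; in C->F g D b, D is followed by b with FIRST {b}; in F->D d C b, D is followed by d C b with FIRST {d}. Thus FOLLOW(D) = {b, d, f, g}.
FOLLOW(C): in S->D C S F, C is followed by S F with FIRST {λ, d, f, g, h}; in S->D C S F, the suffix after C is nullable, so FOLLOW(C) ⊇ FOLLOW(S) = {$, d, f, g}; in H->h C b, C is followed by b with FIRST {b}; in H->C, the suffix after C is empty, so FOLLOW(C) ⊇ FOLLOW(H) = {d, h}; in F->D d C b, C is followed by b with FIRST {b}. Thus FOLLOW(C) = {$, b, d, f, g, h}.
FOLLOW(F): in S->D C S F, the suffix after F is empty, so FOLLOW(F) ⊇ FOLLOW(S) = {$, d, f, g}; in D->f F, the suffix after F is empty, so FOLLOW(F) ⊇ FOLLOW(D) = {b, d, f, g}; in C->F g D b, F is followed by g D b with FIRST {g}. Thus FOLLOW(F) = {$, b, d, f, g}.

{$, b, d, f, g, h}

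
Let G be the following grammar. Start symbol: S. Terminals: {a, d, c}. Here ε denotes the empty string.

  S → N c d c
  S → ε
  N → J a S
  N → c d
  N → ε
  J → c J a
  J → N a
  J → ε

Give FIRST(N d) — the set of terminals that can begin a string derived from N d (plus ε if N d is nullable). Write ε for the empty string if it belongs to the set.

FIRST(S) = {ε, a, c}  (via N c d c)
FIRST(N) = {ε, a, c}  (via J a S)
FIRST(J) = {ε, a, c}  (via N a)
FIRST(N d): take FIRST of each symbol in turn, carrying on past any symbol whose FIRST contains ε; result {a, c, d}.

{a, c, d}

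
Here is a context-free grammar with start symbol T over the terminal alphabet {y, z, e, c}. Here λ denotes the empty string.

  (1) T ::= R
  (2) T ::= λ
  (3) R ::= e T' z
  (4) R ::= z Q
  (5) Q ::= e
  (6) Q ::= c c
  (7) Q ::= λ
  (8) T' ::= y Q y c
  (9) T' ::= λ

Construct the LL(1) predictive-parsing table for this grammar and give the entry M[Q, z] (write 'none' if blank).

FIRST(R): from R::=e T' z we get {e}; from R::=z Q we get {z}. So FIRST(R) = {e, z}.
FIRST(Q): from Q::=e we get {e}; from Q::=c c we get {c}; from Q::=λ we get {λ}. So FIRST(Q) = {λ, c, e}.
FIRST(T'): from T'::=y Q y c we get {y}; from T'::=λ we get {λ}. So FIRST(T') = {λ, y}.
FIRST(T): from T::=R we get {e, z}; from T::=λ we get {λ}. So FIRST(T) = {λ, e, z}.
FOLLOW(T) includes $ since T is the start symbol.
FOLLOW(R): in T::=R, the suffix after R is empty, so FOLLOW(R) ⊇ FOLLOW(T) = {$}. Thus FOLLOW(R) = {$}.
FOLLOW(Q): in R::=z Q, the suffix after Q is empty, so FOLLOW(Q) ⊇ FOLLOW(R) = {$}; in T'::=y Q y c, Q is followed by y c with FIRST {y}. Thus FOLLOW(Q) = {$, y}.
For Q ::= e: FIRST(e) = {e}, so it goes in M[Q, t] for t ∈ {e}.
For Q ::= c c: FIRST(c c) = {c}, so it goes in M[Q, t] for t ∈ {c}.
For Q ::= λ: FIRST(λ) = {λ}, so it goes in M[Q, t] for t ∈ {}; since λ ∈ FIRST, also for every t ∈ FOLLOW(Q) = {$, y}.
None of these place a production in M[Q, z].

none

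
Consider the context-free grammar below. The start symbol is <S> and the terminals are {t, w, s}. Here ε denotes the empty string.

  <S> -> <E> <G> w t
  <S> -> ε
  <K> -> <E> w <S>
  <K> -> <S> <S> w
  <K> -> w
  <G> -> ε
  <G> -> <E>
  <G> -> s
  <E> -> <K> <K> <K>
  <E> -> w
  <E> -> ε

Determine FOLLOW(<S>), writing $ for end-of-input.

FIRST(<S>) = {ε, s, w}  (via <E> <G> w t)
FIRST(<K>) = {s, w}  (via <E> w <S>, <S> <S> w)
FIRST(<E>) = {ε, s, w}  (via <K> <K> <K>)
FIRST(<G>) = {ε, s, w}  (via <E>)
FOLLOW(<S>) includes $ since <S> is the start symbol.
FOLLOW(<G>): in <S>-><E> <G> w t, <G> is followed by w t with FIRST {w}. Thus FOLLOW(<G>) = {w}.
FOLLOW(<E>): in <S>-><E> <G> w t, <E> is followed by <G> w t with FIRST {s, w}; in <K>-><E> w <S>, <E> is followed by w <S> with FIRST {w}; in <G>-><E>, the suffix after <E> is empty, so FOLLOW(<E>) ⊇ FOLLOW(<G>) = {w}. Thus FOLLOW(<E>) = {s, w}.
FOLLOW(<K>): in <E>-><K> <K> <K> (occurrence 1), <K> is followed by <K> <K> with FIRST {s, w}; in <E>-><K> <K> <K> (occurrence 2), <K> is followed by <K> with FIRST {s, w}; in <E>-><K> <K> <K> (occurrence 3), the suffix after <K> is empty, so FOLLOW(<K>) ⊇ FOLLOW(<E>) = {s, w}. Thus FOLLOW(<K>) = {s, w}.
FOLLOW(<S>): in <K>-><E> w <S>, the suffix after <S> is empty, so FOLLOW(<S>) ⊇ FOLLOW(<K>) = {s, w}; in <K>-><S> <S> w (occurrence 1), <S> is followed by <S> w with FIRST {s, w}; in <K>-><S> <S> w (occurrence 2), <S> is followed by w with FIRST {w}. Thus FOLLOW(<S>) = {$, s, w}.

{$, s, w}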